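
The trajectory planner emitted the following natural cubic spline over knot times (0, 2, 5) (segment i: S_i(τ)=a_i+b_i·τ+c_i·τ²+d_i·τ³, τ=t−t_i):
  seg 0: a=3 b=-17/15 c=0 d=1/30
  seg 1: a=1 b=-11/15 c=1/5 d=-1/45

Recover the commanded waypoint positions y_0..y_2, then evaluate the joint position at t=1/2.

y_0=3 y_1=1 y_2=0
S(1/2) = 39/16

y_0 = S_0(0) = a_0 = 3
y_1 = S_1(0) = a_1 = 1
y_2 = S_1(3) = 0
t_q=1/2 is in segment 0 (τ=1/2); S_0(τ)=39/16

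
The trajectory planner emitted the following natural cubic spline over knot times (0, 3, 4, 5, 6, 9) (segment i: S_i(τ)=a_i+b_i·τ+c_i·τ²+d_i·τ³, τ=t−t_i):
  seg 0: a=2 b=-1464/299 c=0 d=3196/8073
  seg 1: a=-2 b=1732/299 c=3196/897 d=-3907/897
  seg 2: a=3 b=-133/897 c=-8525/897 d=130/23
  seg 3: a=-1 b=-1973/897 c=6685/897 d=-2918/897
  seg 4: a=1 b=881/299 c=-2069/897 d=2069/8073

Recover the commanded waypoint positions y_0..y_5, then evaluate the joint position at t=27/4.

y_0=2 y_1=-2 y_2=3 y_3=-1 y_4=1 y_5=-4
S(27/4) = 38665/19136

y_0 = S_0(0) = a_0 = 2
y_1 = S_1(0) = a_1 = -2
y_2 = S_2(0) = a_2 = 3
y_3 = S_3(0) = a_3 = -1
y_4 = S_4(0) = a_4 = 1
y_5 = S_4(3) = -4
t_q=27/4 is in segment 4 (τ=3/4); S_4(τ)=38665/19136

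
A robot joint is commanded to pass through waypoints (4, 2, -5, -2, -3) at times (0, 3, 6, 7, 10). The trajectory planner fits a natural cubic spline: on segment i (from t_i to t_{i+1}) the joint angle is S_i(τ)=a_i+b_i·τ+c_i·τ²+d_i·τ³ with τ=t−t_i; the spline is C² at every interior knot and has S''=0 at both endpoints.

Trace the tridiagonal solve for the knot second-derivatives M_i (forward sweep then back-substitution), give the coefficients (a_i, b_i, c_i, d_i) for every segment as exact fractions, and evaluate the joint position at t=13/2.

Δ: Δ0=-2/3, Δ1=-7/3, Δ2=3, Δ3=-1/3
row 1: diag=12, rhs=-10; c'=1/4, d'=-5/6
row 2: denom=8−3·1/4=29/4; d'=(32−3·-5/6)/(29/4)=138/29
row 3: denom=8−1·4/29=228/29; d'=(-20−1·138/29)/(228/29)=-359/114
back: M3=-359/114
back: M2=138/29−4/29·-359/114=296/57
back: M1=-5/6−1/4·296/57=-81/38
M: M0=0, M1=-81/38, M2=296/57, M3=-359/114, M4=0
seg 0: a=4, c=M0/2=0, d=(M1−M0)/(6·3)=-9/76, b=Δ0−h0·(2M0+M1)/6=91/228
seg 1: a=2, c=M1/2=-81/76, d=(M2−M1)/(6·3)=835/2052, b=Δ1−h1·(2M1+M2)/6=-319/114
seg 2: a=-5, c=M2/2=148/57, d=(M3−M2)/(6·1)=-317/228, b=Δ2−h2·(2M2+M3)/6=409/228
seg 3: a=-2, c=M3/2=-359/228, d=(M4−M3)/(6·3)=359/2052, b=Δ3−h3·(2M3+M4)/6=107/38
t_q=13/2 → seg 2, τ=1/2; S=-5+409/228·τ+148/57·τ²+-317/228·τ³=-6617/1824

  seg 0: a=4 b=91/228 c=0 d=-9/76
  seg 1: a=2 b=-319/114 c=-81/76 d=835/2052
  seg 2: a=-5 b=409/228 c=148/57 d=-317/228
  seg 3: a=-2 b=107/38 c=-359/228 d=359/2052
S(13/2) = -6617/1824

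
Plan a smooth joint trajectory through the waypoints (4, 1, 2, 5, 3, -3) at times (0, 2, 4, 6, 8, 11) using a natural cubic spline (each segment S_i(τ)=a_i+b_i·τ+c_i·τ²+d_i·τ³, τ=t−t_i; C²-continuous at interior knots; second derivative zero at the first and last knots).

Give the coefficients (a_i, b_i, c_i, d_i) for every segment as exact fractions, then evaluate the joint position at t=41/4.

Δ: Δ0=-3/2, Δ1=1/2, Δ2=3/2, Δ3=-1, Δ4=-2
row 1: diag=8, rhs=12; c'=1/4, d'=3/2
row 2: denom=8−2·1/4=15/2; d'=(6−2·3/2)/(15/2)=2/5
row 3: denom=8−2·4/15=112/15; d'=(-15−2·2/5)/(112/15)=-237/112
row 4: denom=10−2·15/56=265/28; d'=(-6−2·-237/112)/(265/28)=-99/530
back: M4=-99/530
back: M3=-237/112−15/56·-99/530=-219/106
back: M2=2/5−4/15·-219/106=252/265
back: M1=3/2−1/4·252/265=669/530
M: M0=0, M1=669/530, M2=252/265, M3=-219/106, M4=-99/530, M5=0
seg 0: a=4, c=M0/2=0, d=(M1−M0)/(6·2)=223/2120, b=Δ0−h0·(2M0+M1)/6=-509/265
seg 1: a=1, c=M1/2=669/1060, d=(M2−M1)/(6·2)=-11/424, b=Δ1−h1·(2M1+M2)/6=-349/530
seg 2: a=2, c=M2/2=126/265, d=(M3−M2)/(6·2)=-533/2120, b=Δ2−h2·(2M2+M3)/6=412/265
seg 3: a=5, c=M3/2=-219/212, d=(M4−M3)/(6·2)=83/530, b=Δ3−h3·(2M3+M4)/6=233/530
seg 4: a=3, c=M4/2=-99/1060, d=(M5−M4)/(6·3)=11/1060, b=Δ4−h4·(2M4+M5)/6=-961/530
t_q=41/4 → seg 4, τ=9/4; S=3+-961/530·τ+-99/1060·τ²+11/1060·τ³=-19461/13568

  seg 0: a=4 b=-509/265 c=0 d=223/2120
  seg 1: a=1 b=-349/530 c=669/1060 d=-11/424
  seg 2: a=2 b=412/265 c=126/265 d=-533/2120
  seg 3: a=5 b=233/530 c=-219/212 d=83/530
  seg 4: a=3 b=-961/530 c=-99/1060 d=11/1060
S(41/4) = -19461/13568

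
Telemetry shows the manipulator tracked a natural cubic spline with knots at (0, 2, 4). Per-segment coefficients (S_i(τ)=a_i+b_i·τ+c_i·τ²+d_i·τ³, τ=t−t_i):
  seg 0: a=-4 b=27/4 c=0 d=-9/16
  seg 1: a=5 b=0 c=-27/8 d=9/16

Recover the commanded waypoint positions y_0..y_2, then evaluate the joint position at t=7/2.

y_0=-4 y_1=5 y_2=-4
S(7/2) = -89/128

y_0 = S_0(0) = a_0 = -4
y_1 = S_1(0) = a_1 = 5
y_2 = S_1(2) = -4
t_q=7/2 is in segment 1 (τ=3/2); S_1(τ)=-89/128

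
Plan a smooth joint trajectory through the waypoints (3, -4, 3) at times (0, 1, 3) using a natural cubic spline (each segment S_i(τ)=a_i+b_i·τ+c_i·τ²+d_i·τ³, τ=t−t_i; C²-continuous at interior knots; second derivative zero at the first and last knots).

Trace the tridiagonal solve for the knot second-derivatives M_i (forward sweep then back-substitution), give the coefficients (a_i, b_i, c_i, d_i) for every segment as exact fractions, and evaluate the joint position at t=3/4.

  seg 0: a=3 b=-35/4 c=0 d=7/4
  seg 1: a=-4 b=-7/2 c=21/4 d=-7/8
S(3/4) = -723/256

Δ: Δ0=-7, Δ1=7/2
row 1: diag=6, rhs=63; c'=1/3, d'=21/2
back: M1=21/2
M: M0=0, M1=21/2, M2=0
seg 0: a=3, c=M0/2=0, d=(M1−M0)/(6·1)=7/4, b=Δ0−h0·(2M0+M1)/6=-35/4
seg 1: a=-4, c=M1/2=21/4, d=(M2−M1)/(6·2)=-7/8, b=Δ1−h1·(2M1+M2)/6=-7/2
t_q=3/4 → seg 0, τ=3/4; S=3+-35/4·τ+0·τ²+7/4·τ³=-723/256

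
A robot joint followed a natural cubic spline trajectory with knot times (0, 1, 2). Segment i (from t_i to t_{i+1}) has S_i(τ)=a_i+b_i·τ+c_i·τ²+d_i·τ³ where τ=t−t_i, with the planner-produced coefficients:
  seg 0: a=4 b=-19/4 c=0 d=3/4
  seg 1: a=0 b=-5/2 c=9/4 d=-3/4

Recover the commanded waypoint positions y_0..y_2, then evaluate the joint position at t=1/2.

y_0=4 y_1=0 y_2=-1
S(1/2) = 55/32

y_0 = S_0(0) = a_0 = 4
y_1 = S_1(0) = a_1 = 0
y_2 = S_1(1) = -1
t_q=1/2 is in segment 0 (τ=1/2); S_0(τ)=55/32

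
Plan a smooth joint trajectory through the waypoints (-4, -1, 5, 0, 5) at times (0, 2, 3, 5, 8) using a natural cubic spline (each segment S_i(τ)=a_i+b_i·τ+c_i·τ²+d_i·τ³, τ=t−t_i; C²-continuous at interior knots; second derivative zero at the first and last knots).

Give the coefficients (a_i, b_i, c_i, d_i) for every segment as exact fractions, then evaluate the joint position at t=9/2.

  seg 0: a=-4 b=-605/978 c=0 d=259/489
  seg 1: a=-1 b=5611/978 c=518/163 d=-2851/978
  seg 2: a=5 b=1637/489 c=-1815/326 d=5171/3912
  seg 3: a=0 b=-2993/978 c=1541/652 d=-1541/5868
S(9/2) = 20403/10432

Δ: Δ0=3/2, Δ1=6, Δ2=-5/2, Δ3=5/3
row 1: diag=6, rhs=27; c'=1/6, d'=9/2
row 2: denom=6−1·1/6=35/6; d'=(-51−1·9/2)/(35/6)=-333/35
row 3: denom=10−2·12/35=326/35; d'=(25−2·-333/35)/(326/35)=1541/326
back: M3=1541/326
back: M2=-333/35−12/35·1541/326=-1815/163
back: M1=9/2−1/6·-1815/163=1036/163
M: M0=0, M1=1036/163, M2=-1815/163, M3=1541/326, M4=0
seg 0: a=-4, c=M0/2=0, d=(M1−M0)/(6·2)=259/489, b=Δ0−h0·(2M0+M1)/6=-605/978
seg 1: a=-1, c=M1/2=518/163, d=(M2−M1)/(6·1)=-2851/978, b=Δ1−h1·(2M1+M2)/6=5611/978
seg 2: a=5, c=M2/2=-1815/326, d=(M3−M2)/(6·2)=5171/3912, b=Δ2−h2·(2M2+M3)/6=1637/489
seg 3: a=0, c=M3/2=1541/652, d=(M4−M3)/(6·3)=-1541/5868, b=Δ3−h3·(2M3+M4)/6=-2993/978
t_q=9/2 → seg 2, τ=3/2; S=5+1637/489·τ+-1815/326·τ²+5171/3912·τ³=20403/10432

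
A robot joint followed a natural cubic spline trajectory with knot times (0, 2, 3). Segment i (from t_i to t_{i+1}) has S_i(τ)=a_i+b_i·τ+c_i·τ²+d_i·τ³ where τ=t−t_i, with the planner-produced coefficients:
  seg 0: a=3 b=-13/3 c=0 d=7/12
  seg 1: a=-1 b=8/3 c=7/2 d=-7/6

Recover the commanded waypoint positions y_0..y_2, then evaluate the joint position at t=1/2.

y_0=3 y_1=-1 y_2=4
S(1/2) = 29/32

y_0 = S_0(0) = a_0 = 3
y_1 = S_1(0) = a_1 = -1
y_2 = S_1(1) = 4
t_q=1/2 is in segment 0 (τ=1/2); S_0(τ)=29/32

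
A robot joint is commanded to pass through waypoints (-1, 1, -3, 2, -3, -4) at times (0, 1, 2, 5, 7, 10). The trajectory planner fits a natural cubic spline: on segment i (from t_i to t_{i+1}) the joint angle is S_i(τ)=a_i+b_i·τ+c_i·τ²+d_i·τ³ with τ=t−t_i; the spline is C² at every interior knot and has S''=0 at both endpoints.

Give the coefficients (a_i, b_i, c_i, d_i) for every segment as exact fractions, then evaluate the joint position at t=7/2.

  seg 0: a=-1 b=4991/1308 c=0 d=-2375/1308
  seg 1: a=1 b=-1067/654 c=-2375/436 d=4027/1308
  seg 2: a=-3 b=-4303/1308 c=413/109 d=-2795/3924
  seg 3: a=2 b=139/654 c=-1143/436 d=1655/2616
  seg 4: a=-3 b=-877/327 c=128/109 d=-128/981
S(7/2) = -6325/3488

Δ: Δ0=2, Δ1=-4, Δ2=5/3, Δ3=-5/2, Δ4=-1/3
row 1: diag=4, rhs=-36; c'=1/4, d'=-9
row 2: denom=8−1·1/4=31/4; d'=(34−1·-9)/(31/4)=172/31
row 3: denom=10−3·12/31=274/31; d'=(-25−3·172/31)/(274/31)=-1291/274
row 4: denom=10−2·31/137=1308/137; d'=(13−2·-1291/274)/(1308/137)=256/109
back: M4=256/109
back: M3=-1291/274−31/137·256/109=-1143/218
back: M2=172/31−12/31·-1143/218=826/109
back: M1=-9−1/4·826/109=-2375/218
M: M0=0, M1=-2375/218, M2=826/109, M3=-1143/218, M4=256/109, M5=0
seg 0: a=-1, c=M0/2=0, d=(M1−M0)/(6·1)=-2375/1308, b=Δ0−h0·(2M0+M1)/6=4991/1308
seg 1: a=1, c=M1/2=-2375/436, d=(M2−M1)/(6·1)=4027/1308, b=Δ1−h1·(2M1+M2)/6=-1067/654
seg 2: a=-3, c=M2/2=413/109, d=(M3−M2)/(6·3)=-2795/3924, b=Δ2−h2·(2M2+M3)/6=-4303/1308
seg 3: a=2, c=M3/2=-1143/436, d=(M4−M3)/(6·2)=1655/2616, b=Δ3−h3·(2M3+M4)/6=139/654
seg 4: a=-3, c=M4/2=128/109, d=(M5−M4)/(6·3)=-128/981, b=Δ4−h4·(2M4+M5)/6=-877/327
t_q=7/2 → seg 2, τ=3/2; S=-3+-4303/1308·τ+413/109·τ²+-2795/3924·τ³=-6325/3488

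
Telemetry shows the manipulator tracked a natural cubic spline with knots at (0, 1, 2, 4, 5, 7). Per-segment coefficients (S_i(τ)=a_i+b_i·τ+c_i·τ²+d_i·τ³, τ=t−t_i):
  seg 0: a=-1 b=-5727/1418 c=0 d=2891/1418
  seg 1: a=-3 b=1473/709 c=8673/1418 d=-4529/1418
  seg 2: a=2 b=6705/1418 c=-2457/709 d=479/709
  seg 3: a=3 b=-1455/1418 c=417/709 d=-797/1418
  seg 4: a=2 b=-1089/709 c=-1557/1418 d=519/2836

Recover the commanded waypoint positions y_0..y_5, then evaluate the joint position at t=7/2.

y_0=-1 y_1=-3 y_2=2 y_3=3 y_4=2 y_5=-4
S(7/2) = 20281/5672

y_0 = S_0(0) = a_0 = -1
y_1 = S_1(0) = a_1 = -3
y_2 = S_2(0) = a_2 = 2
y_3 = S_3(0) = a_3 = 3
y_4 = S_4(0) = a_4 = 2
y_5 = S_4(2) = -4
t_q=7/2 is in segment 2 (τ=3/2); S_2(τ)=20281/5672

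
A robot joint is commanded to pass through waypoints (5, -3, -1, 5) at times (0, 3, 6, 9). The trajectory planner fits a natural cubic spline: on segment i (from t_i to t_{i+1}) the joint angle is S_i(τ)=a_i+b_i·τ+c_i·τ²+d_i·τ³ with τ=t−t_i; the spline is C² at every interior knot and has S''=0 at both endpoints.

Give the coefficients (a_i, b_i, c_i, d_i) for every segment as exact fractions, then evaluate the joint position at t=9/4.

  seg 0: a=5 b=-52/15 c=0 d=4/45
  seg 1: a=-3 b=-16/15 c=4/5 d=-2/27
  seg 2: a=-1 b=26/15 c=2/15 d=-2/135
S(9/4) = -143/80

Δ: Δ0=-8/3, Δ1=2/3, Δ2=2
row 1: diag=12, rhs=20; c'=1/4, d'=5/3
row 2: denom=12−3·1/4=45/4; d'=(8−3·5/3)/(45/4)=4/15
back: M2=4/15
back: M1=5/3−1/4·4/15=8/5
M: M0=0, M1=8/5, M2=4/15, M3=0
seg 0: a=5, c=M0/2=0, d=(M1−M0)/(6·3)=4/45, b=Δ0−h0·(2M0+M1)/6=-52/15
seg 1: a=-3, c=M1/2=4/5, d=(M2−M1)/(6·3)=-2/27, b=Δ1−h1·(2M1+M2)/6=-16/15
seg 2: a=-1, c=M2/2=2/15, d=(M3−M2)/(6·3)=-2/135, b=Δ2−h2·(2M2+M3)/6=26/15
t_q=9/4 → seg 0, τ=9/4; S=5+-52/15·τ+0·τ²+4/45·τ³=-143/80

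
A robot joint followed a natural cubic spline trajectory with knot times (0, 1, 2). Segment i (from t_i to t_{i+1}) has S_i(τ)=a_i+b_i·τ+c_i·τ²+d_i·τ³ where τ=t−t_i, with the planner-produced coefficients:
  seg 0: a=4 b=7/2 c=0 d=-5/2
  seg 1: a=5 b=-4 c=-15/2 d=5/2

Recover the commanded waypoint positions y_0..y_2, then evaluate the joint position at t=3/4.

y_0=4 y_1=5 y_2=-4
S(3/4) = 713/128

y_0 = S_0(0) = a_0 = 4
y_1 = S_1(0) = a_1 = 5
y_2 = S_1(1) = -4
t_q=3/4 is in segment 0 (τ=3/4); S_0(τ)=713/128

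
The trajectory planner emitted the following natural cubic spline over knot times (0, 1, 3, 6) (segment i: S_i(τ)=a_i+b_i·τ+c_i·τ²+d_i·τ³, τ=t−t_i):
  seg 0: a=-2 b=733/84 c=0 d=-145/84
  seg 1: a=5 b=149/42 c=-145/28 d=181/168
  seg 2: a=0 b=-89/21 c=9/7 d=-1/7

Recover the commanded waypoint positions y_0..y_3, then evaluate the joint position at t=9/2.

y_0 = S_0(0) = a_0 = -2
y_1 = S_1(0) = a_1 = 5
y_2 = S_2(0) = a_2 = 0
y_3 = S_2(3) = -5
t_q=9/2 is in segment 2 (τ=3/2); S_2(τ)=-221/56

y_0=-2 y_1=5 y_2=0 y_3=-5
S(9/2) = -221/56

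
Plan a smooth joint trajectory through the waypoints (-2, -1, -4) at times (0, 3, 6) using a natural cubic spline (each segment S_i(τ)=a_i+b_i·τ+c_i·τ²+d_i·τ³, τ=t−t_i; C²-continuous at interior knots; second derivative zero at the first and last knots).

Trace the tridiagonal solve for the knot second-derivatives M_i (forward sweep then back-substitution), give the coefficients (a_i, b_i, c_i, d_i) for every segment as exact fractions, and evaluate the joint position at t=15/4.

  seg 0: a=-2 b=2/3 c=0 d=-1/27
  seg 1: a=-1 b=-1/3 c=-1/3 d=1/27
S(15/4) = -91/64

Δ: Δ0=1/3, Δ1=-1
row 1: diag=12, rhs=-8; c'=1/4, d'=-2/3
back: M1=-2/3
M: M0=0, M1=-2/3, M2=0
seg 0: a=-2, c=M0/2=0, d=(M1−M0)/(6·3)=-1/27, b=Δ0−h0·(2M0+M1)/6=2/3
seg 1: a=-1, c=M1/2=-1/3, d=(M2−M1)/(6·3)=1/27, b=Δ1−h1·(2M1+M2)/6=-1/3
t_q=15/4 → seg 1, τ=3/4; S=-1+-1/3·τ+-1/3·τ²+1/27·τ³=-91/64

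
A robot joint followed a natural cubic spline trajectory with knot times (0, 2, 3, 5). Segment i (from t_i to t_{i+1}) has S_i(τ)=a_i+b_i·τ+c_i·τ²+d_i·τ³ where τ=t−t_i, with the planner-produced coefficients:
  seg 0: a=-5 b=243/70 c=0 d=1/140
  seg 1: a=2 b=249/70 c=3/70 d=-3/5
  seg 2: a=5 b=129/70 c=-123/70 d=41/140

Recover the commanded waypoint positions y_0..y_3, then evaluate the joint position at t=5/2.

y_0=-5 y_1=2 y_2=5 y_3=4
S(5/2) = 26/7

y_0 = S_0(0) = a_0 = -5
y_1 = S_1(0) = a_1 = 2
y_2 = S_2(0) = a_2 = 5
y_3 = S_2(2) = 4
t_q=5/2 is in segment 1 (τ=1/2); S_1(τ)=26/7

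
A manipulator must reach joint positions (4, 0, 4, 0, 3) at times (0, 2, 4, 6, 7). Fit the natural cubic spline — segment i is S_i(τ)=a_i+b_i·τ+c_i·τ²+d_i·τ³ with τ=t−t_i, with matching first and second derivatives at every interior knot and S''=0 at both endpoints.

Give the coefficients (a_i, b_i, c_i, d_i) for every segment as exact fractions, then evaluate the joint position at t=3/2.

Δ: Δ0=-2, Δ1=2, Δ2=-2, Δ3=3
row 1: diag=8, rhs=24; c'=1/4, d'=3
row 2: denom=8−2·1/4=15/2; d'=(-24−2·3)/(15/2)=-4
row 3: denom=6−2·4/15=82/15; d'=(30−2·-4)/(82/15)=285/41
back: M3=285/41
back: M2=-4−4/15·285/41=-240/41
back: M1=3−1/4·-240/41=183/41
M: M0=0, M1=183/41, M2=-240/41, M3=285/41, M4=0
seg 0: a=4, c=M0/2=0, d=(M1−M0)/(6·2)=61/164, b=Δ0−h0·(2M0+M1)/6=-143/41
seg 1: a=0, c=M1/2=183/82, d=(M2−M1)/(6·2)=-141/164, b=Δ1−h1·(2M1+M2)/6=40/41
seg 2: a=4, c=M2/2=-120/41, d=(M3−M2)/(6·2)=175/164, b=Δ2−h2·(2M2+M3)/6=-17/41
seg 3: a=0, c=M3/2=285/82, d=(M4−M3)/(6·1)=-95/82, b=Δ3−h3·(2M3+M4)/6=28/41
t_q=3/2 → seg 0, τ=3/2; S=4+-143/41·τ+0·τ²+61/164·τ³=31/1312

  seg 0: a=4 b=-143/41 c=0 d=61/164
  seg 1: a=0 b=40/41 c=183/82 d=-141/164
  seg 2: a=4 b=-17/41 c=-120/41 d=175/164
  seg 3: a=0 b=28/41 c=285/82 d=-95/82
S(3/2) = 31/1312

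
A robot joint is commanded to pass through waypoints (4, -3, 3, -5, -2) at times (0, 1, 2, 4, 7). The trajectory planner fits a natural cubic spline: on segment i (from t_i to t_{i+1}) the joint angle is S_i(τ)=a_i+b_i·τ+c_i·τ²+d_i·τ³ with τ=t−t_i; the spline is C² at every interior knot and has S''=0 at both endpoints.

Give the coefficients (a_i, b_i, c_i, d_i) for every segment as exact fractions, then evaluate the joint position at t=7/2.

Δ: Δ0=-7, Δ1=6, Δ2=-4, Δ3=1
row 1: diag=4, rhs=78; c'=1/4, d'=39/2
row 2: denom=6−1·1/4=23/4; d'=(-60−1·39/2)/(23/4)=-318/23
row 3: denom=10−2·8/23=214/23; d'=(30−2·-318/23)/(214/23)=663/107
back: M3=663/107
back: M2=-318/23−8/23·663/107=-1710/107
back: M1=39/2−1/4·-1710/107=2514/107
M: M0=0, M1=2514/107, M2=-1710/107, M3=663/107, M4=0
seg 0: a=4, c=M0/2=0, d=(M1−M0)/(6·1)=419/107, b=Δ0−h0·(2M0+M1)/6=-1168/107
seg 1: a=-3, c=M1/2=1257/107, d=(M2−M1)/(6·1)=-704/107, b=Δ1−h1·(2M1+M2)/6=89/107
seg 2: a=3, c=M2/2=-855/107, d=(M3−M2)/(6·2)=791/428, b=Δ2−h2·(2M2+M3)/6=491/107
seg 3: a=-5, c=M3/2=663/214, d=(M4−M3)/(6·3)=-221/642, b=Δ3−h3·(2M3+M4)/6=-556/107
t_q=7/2 → seg 2, τ=3/2; S=3+491/107·τ+-855/107·τ²+791/428·τ³=-6363/3424

  seg 0: a=4 b=-1168/107 c=0 d=419/107
  seg 1: a=-3 b=89/107 c=1257/107 d=-704/107
  seg 2: a=3 b=491/107 c=-855/107 d=791/428
  seg 3: a=-5 b=-556/107 c=663/214 d=-221/642
S(7/2) = -6363/3424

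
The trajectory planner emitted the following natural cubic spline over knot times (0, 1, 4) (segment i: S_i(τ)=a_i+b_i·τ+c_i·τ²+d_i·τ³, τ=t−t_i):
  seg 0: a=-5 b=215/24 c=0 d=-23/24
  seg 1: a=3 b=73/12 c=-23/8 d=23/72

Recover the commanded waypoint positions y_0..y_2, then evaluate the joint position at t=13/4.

y_0=-5 y_1=3 y_2=4
S(13/4) = 2955/512

y_0 = S_0(0) = a_0 = -5
y_1 = S_1(0) = a_1 = 3
y_2 = S_1(3) = 4
t_q=13/4 is in segment 1 (τ=9/4); S_1(τ)=2955/512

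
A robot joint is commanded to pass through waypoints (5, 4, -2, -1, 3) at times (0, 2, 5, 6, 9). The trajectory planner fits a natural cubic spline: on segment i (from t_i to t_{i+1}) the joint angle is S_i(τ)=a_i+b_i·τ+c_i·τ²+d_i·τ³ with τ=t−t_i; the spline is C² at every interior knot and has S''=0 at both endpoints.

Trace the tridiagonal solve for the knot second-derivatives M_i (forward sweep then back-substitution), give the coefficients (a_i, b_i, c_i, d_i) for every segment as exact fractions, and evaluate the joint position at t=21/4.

  seg 0: a=5 b=26/279 c=0 d=-331/2232
  seg 1: a=4 b=-941/558 c=-331/372 d=2629/10044
  seg 2: a=-2 b=47/1116 c=409/279 d=-63/124
  seg 3: a=-1 b=809/558 c=-65/1116 d=65/10044
S(21/4) = -45373/23808

Δ: Δ0=-1/2, Δ1=-2, Δ2=1, Δ3=4/3
row 1: diag=10, rhs=-9; c'=3/10, d'=-9/10
row 2: denom=8−3·3/10=71/10; d'=(18−3·-9/10)/(71/10)=207/71
row 3: denom=8−1·10/71=558/71; d'=(2−1·207/71)/(558/71)=-65/558
back: M3=-65/558
back: M2=207/71−10/71·-65/558=818/279
back: M1=-9/10−3/10·818/279=-331/186
M: M0=0, M1=-331/186, M2=818/279, M3=-65/558, M4=0
seg 0: a=5, c=M0/2=0, d=(M1−M0)/(6·2)=-331/2232, b=Δ0−h0·(2M0+M1)/6=26/279
seg 1: a=4, c=M1/2=-331/372, d=(M2−M1)/(6·3)=2629/10044, b=Δ1−h1·(2M1+M2)/6=-941/558
seg 2: a=-2, c=M2/2=409/279, d=(M3−M2)/(6·1)=-63/124, b=Δ2−h2·(2M2+M3)/6=47/1116
seg 3: a=-1, c=M3/2=-65/1116, d=(M4−M3)/(6·3)=65/10044, b=Δ3−h3·(2M3+M4)/6=809/558
t_q=21/4 → seg 2, τ=1/4; S=-2+47/1116·τ+409/279·τ²+-63/124·τ³=-45373/23808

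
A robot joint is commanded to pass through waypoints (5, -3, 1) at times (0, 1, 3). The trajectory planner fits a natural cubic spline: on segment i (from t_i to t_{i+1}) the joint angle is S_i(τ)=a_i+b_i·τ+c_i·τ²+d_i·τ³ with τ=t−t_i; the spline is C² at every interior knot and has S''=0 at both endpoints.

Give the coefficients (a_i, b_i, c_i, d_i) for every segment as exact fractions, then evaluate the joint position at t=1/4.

Δ: Δ0=-8, Δ1=2
row 1: diag=6, rhs=60; c'=1/3, d'=10
back: M1=10
M: M0=0, M1=10, M2=0
seg 0: a=5, c=M0/2=0, d=(M1−M0)/(6·1)=5/3, b=Δ0−h0·(2M0+M1)/6=-29/3
seg 1: a=-3, c=M1/2=5, d=(M2−M1)/(6·2)=-5/6, b=Δ1−h1·(2M1+M2)/6=-14/3
t_q=1/4 → seg 0, τ=1/4; S=5+-29/3·τ+0·τ²+5/3·τ³=167/64

  seg 0: a=5 b=-29/3 c=0 d=5/3
  seg 1: a=-3 b=-14/3 c=5 d=-5/6
S(1/4) = 167/64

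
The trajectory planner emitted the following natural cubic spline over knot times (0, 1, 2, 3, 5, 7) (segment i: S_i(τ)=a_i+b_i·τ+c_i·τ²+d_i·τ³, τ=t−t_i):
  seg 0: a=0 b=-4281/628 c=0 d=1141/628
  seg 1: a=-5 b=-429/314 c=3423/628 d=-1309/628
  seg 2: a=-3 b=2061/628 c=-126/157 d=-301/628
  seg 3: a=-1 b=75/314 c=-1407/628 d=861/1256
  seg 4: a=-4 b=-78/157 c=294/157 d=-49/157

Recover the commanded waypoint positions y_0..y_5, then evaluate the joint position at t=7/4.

y_0=0 y_1=-5 y_2=-3 y_3=-1 y_4=-4 y_5=0
S(7/4) = -154259/40192

y_0 = S_0(0) = a_0 = 0
y_1 = S_1(0) = a_1 = -5
y_2 = S_2(0) = a_2 = -3
y_3 = S_3(0) = a_3 = -1
y_4 = S_4(0) = a_4 = -4
y_5 = S_4(2) = 0
t_q=7/4 is in segment 1 (τ=3/4); S_1(τ)=-154259/40192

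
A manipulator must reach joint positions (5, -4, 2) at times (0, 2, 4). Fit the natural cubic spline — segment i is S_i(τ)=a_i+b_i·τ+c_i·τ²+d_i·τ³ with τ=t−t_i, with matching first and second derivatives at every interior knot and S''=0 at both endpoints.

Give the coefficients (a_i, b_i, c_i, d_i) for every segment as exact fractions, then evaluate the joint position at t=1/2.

  seg 0: a=5 b=-51/8 c=0 d=15/32
  seg 1: a=-4 b=-3/4 c=45/16 d=-15/32
S(1/2) = 479/256

Δ: Δ0=-9/2, Δ1=3
row 1: diag=8, rhs=45; c'=1/4, d'=45/8
back: M1=45/8
M: M0=0, M1=45/8, M2=0
seg 0: a=5, c=M0/2=0, d=(M1−M0)/(6·2)=15/32, b=Δ0−h0·(2M0+M1)/6=-51/8
seg 1: a=-4, c=M1/2=45/16, d=(M2−M1)/(6·2)=-15/32, b=Δ1−h1·(2M1+M2)/6=-3/4
t_q=1/2 → seg 0, τ=1/2; S=5+-51/8·τ+0·τ²+15/32·τ³=479/256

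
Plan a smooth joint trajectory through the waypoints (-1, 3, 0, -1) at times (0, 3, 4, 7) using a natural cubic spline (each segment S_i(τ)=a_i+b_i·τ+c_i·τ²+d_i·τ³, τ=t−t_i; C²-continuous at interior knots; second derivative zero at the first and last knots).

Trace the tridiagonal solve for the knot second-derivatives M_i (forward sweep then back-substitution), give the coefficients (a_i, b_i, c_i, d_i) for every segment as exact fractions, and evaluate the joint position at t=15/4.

Δ: Δ0=4/3, Δ1=-3, Δ2=-1/3
row 1: diag=8, rhs=-26; c'=1/8, d'=-13/4
row 2: denom=8−1·1/8=63/8; d'=(16−1·-13/4)/(63/8)=22/9
back: M2=22/9
back: M1=-13/4−1/8·22/9=-32/9
M: M0=0, M1=-32/9, M2=22/9, M3=0
seg 0: a=-1, c=M0/2=0, d=(M1−M0)/(6·3)=-16/81, b=Δ0−h0·(2M0+M1)/6=28/9
seg 1: a=3, c=M1/2=-16/9, d=(M2−M1)/(6·1)=1, b=Δ1−h1·(2M1+M2)/6=-20/9
seg 2: a=0, c=M2/2=11/9, d=(M3−M2)/(6·3)=-11/81, b=Δ2−h2·(2M2+M3)/6=-25/9
t_q=15/4 → seg 1, τ=3/4; S=3+-20/9·τ+-16/9·τ²+1·τ³=145/192

  seg 0: a=-1 b=28/9 c=0 d=-16/81
  seg 1: a=3 b=-20/9 c=-16/9 d=1
  seg 2: a=0 b=-25/9 c=11/9 d=-11/81
S(15/4) = 145/192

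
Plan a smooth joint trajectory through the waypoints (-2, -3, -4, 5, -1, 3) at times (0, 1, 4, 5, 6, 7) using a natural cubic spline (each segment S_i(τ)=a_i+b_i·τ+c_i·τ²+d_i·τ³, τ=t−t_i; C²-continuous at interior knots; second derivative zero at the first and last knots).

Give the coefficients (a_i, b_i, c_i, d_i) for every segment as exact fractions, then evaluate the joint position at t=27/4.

Δ: Δ0=-1, Δ1=-1/3, Δ2=9, Δ3=-6, Δ4=4
row 1: diag=8, rhs=4; c'=3/8, d'=1/2
row 2: denom=8−3·3/8=55/8; d'=(56−3·1/2)/(55/8)=436/55
row 3: denom=4−1·8/55=212/55; d'=(-90−1·436/55)/(212/55)=-2693/106
row 4: denom=4−1·55/212=793/212; d'=(60−1·-2693/106)/(793/212)=18106/793
back: M4=18106/793
back: M3=-2693/106−55/212·18106/793=-24844/793
back: M2=436/55−8/55·-24844/793=9900/793
back: M1=1/2−3/8·9900/793=-3316/793
M: M0=0, M1=-3316/793, M2=9900/793, M3=-24844/793, M4=18106/793, M5=0
seg 0: a=-2, c=M0/2=0, d=(M1−M0)/(6·1)=-1658/2379, b=Δ0−h0·(2M0+M1)/6=-721/2379
seg 1: a=-3, c=M1/2=-1658/793, d=(M2−M1)/(6·3)=6608/7137, b=Δ1−h1·(2M1+M2)/6=-5695/2379
seg 2: a=-4, c=M2/2=4950/793, d=(M3−M2)/(6·1)=-17372/2379, b=Δ2−h2·(2M2+M3)/6=1841/183
seg 3: a=5, c=M3/2=-12422/793, d=(M4−M3)/(6·1)=21475/2379, b=Δ3−h3·(2M3+M4)/6=1517/2379
seg 4: a=-1, c=M4/2=9053/793, d=(M5−M4)/(6·1)=-9053/2379, b=Δ4−h4·(2M4+M5)/6=-8590/2379
t_q=27/4 → seg 4, τ=3/4; S=-1+-8590/2379·τ+9053/793·τ²+-9053/2379·τ³=56239/50752

  seg 0: a=-2 b=-721/2379 c=0 d=-1658/2379
  seg 1: a=-3 b=-5695/2379 c=-1658/793 d=6608/7137
  seg 2: a=-4 b=1841/183 c=4950/793 d=-17372/2379
  seg 3: a=5 b=1517/2379 c=-12422/793 d=21475/2379
  seg 4: a=-1 b=-8590/2379 c=9053/793 d=-9053/2379
S(27/4) = 56239/50752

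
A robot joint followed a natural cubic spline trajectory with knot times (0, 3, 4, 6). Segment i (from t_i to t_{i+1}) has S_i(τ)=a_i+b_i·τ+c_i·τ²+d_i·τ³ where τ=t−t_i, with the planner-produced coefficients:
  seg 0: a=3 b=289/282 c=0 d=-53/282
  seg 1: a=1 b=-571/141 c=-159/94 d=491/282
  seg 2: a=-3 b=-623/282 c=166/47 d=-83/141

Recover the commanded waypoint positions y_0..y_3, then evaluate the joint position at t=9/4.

y_0=3 y_1=1 y_2=-3 y_3=2
S(9/4) = 19041/6016

y_0 = S_0(0) = a_0 = 3
y_1 = S_1(0) = a_1 = 1
y_2 = S_2(0) = a_2 = -3
y_3 = S_2(2) = 2
t_q=9/4 is in segment 0 (τ=9/4); S_0(τ)=19041/6016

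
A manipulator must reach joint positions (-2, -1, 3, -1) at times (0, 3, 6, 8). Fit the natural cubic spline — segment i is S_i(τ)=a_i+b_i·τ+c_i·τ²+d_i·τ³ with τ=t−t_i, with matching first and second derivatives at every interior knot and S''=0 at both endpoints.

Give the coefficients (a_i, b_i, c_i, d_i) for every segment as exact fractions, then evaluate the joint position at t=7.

  seg 0: a=-2 b=-23/111 c=0 d=20/333
  seg 1: a=-1 b=157/111 c=20/37 d=-7/37
  seg 2: a=3 b=-50/111 c=-43/37 d=43/222
S(7) = 117/74

Δ: Δ0=1/3, Δ1=4/3, Δ2=-2
row 1: diag=12, rhs=6; c'=1/4, d'=1/2
row 2: denom=10−3·1/4=37/4; d'=(-20−3·1/2)/(37/4)=-86/37
back: M2=-86/37
back: M1=1/2−1/4·-86/37=40/37
M: M0=0, M1=40/37, M2=-86/37, M3=0
seg 0: a=-2, c=M0/2=0, d=(M1−M0)/(6·3)=20/333, b=Δ0−h0·(2M0+M1)/6=-23/111
seg 1: a=-1, c=M1/2=20/37, d=(M2−M1)/(6·3)=-7/37, b=Δ1−h1·(2M1+M2)/6=157/111
seg 2: a=3, c=M2/2=-43/37, d=(M3−M2)/(6·2)=43/222, b=Δ2−h2·(2M2+M3)/6=-50/111
t_q=7 → seg 2, τ=1; S=3+-50/111·τ+-43/37·τ²+43/222·τ³=117/74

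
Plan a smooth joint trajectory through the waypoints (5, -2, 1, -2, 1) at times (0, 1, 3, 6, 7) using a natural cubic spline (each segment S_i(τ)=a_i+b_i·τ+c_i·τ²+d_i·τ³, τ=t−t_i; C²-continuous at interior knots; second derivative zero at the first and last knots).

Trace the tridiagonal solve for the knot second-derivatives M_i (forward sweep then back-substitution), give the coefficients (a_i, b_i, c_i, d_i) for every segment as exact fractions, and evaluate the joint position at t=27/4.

  seg 0: a=5 b=-6851/788 c=0 d=1335/788
  seg 1: a=-2 b=-1423/394 c=4005/788 d=-1991/1576
  seg 2: a=1 b=307/197 c=-492/197 d=108/197
  seg 3: a=-2 b=271/197 c=480/197 d=-160/197
S(27/4) = 47/788

Δ: Δ0=-7, Δ1=3/2, Δ2=-1, Δ3=3
row 1: diag=6, rhs=51; c'=1/3, d'=17/2
row 2: denom=10−2·1/3=28/3; d'=(-15−2·17/2)/(28/3)=-24/7
row 3: denom=8−3·9/28=197/28; d'=(24−3·-24/7)/(197/28)=960/197
back: M3=960/197
back: M2=-24/7−9/28·960/197=-984/197
back: M1=17/2−1/3·-984/197=4005/394
M: M0=0, M1=4005/394, M2=-984/197, M3=960/197, M4=0
seg 0: a=5, c=M0/2=0, d=(M1−M0)/(6·1)=1335/788, b=Δ0−h0·(2M0+M1)/6=-6851/788
seg 1: a=-2, c=M1/2=4005/788, d=(M2−M1)/(6·2)=-1991/1576, b=Δ1−h1·(2M1+M2)/6=-1423/394
seg 2: a=1, c=M2/2=-492/197, d=(M3−M2)/(6·3)=108/197, b=Δ2−h2·(2M2+M3)/6=307/197
seg 3: a=-2, c=M3/2=480/197, d=(M4−M3)/(6·1)=-160/197, b=Δ3−h3·(2M3+M4)/6=271/197
t_q=27/4 → seg 3, τ=3/4; S=-2+271/197·τ+480/197·τ²+-160/197·τ³=47/788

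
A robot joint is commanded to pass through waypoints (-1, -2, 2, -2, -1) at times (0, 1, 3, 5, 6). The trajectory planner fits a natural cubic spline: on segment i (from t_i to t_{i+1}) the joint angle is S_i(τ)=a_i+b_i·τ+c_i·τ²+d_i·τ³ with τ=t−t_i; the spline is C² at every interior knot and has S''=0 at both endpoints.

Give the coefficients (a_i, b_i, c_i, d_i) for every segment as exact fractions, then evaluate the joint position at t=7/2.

  seg 0: a=-1 b=-9/5 c=0 d=4/5
  seg 1: a=-2 b=3/5 c=12/5 d=-17/20
  seg 2: a=2 b=0 c=-27/10 d=17/20
  seg 3: a=-2 b=-3/5 c=12/5 d=-4/5
S(7/2) = 229/160

Δ: Δ0=-1, Δ1=2, Δ2=-2, Δ3=1
row 1: diag=6, rhs=18; c'=1/3, d'=3
row 2: denom=8−2·1/3=22/3; d'=(-24−2·3)/(22/3)=-45/11
row 3: denom=6−2·3/11=60/11; d'=(18−2·-45/11)/(60/11)=24/5
back: M3=24/5
back: M2=-45/11−3/11·24/5=-27/5
back: M1=3−1/3·-27/5=24/5
M: M0=0, M1=24/5, M2=-27/5, M3=24/5, M4=0
seg 0: a=-1, c=M0/2=0, d=(M1−M0)/(6·1)=4/5, b=Δ0−h0·(2M0+M1)/6=-9/5
seg 1: a=-2, c=M1/2=12/5, d=(M2−M1)/(6·2)=-17/20, b=Δ1−h1·(2M1+M2)/6=3/5
seg 2: a=2, c=M2/2=-27/10, d=(M3−M2)/(6·2)=17/20, b=Δ2−h2·(2M2+M3)/6=0
seg 3: a=-2, c=M3/2=12/5, d=(M4−M3)/(6·1)=-4/5, b=Δ3−h3·(2M3+M4)/6=-3/5
t_q=7/2 → seg 2, τ=1/2; S=2+0·τ+-27/10·τ²+17/20·τ³=229/160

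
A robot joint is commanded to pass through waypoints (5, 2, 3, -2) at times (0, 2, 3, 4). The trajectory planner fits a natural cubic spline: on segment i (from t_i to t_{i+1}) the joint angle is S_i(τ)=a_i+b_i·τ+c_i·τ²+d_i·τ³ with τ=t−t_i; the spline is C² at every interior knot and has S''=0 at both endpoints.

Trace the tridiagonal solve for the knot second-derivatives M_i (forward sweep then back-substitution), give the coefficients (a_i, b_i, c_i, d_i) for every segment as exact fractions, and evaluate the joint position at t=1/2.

  seg 0: a=5 b=-133/46 c=0 d=8/23
  seg 1: a=2 b=59/46 c=48/23 d=-109/46
  seg 2: a=3 b=-38/23 c=-231/46 d=77/46
S(1/2) = 331/92

Δ: Δ0=-3/2, Δ1=1, Δ2=-5
row 1: diag=6, rhs=15; c'=1/6, d'=5/2
row 2: denom=4−1·1/6=23/6; d'=(-36−1·5/2)/(23/6)=-231/23
back: M2=-231/23
back: M1=5/2−1/6·-231/23=96/23
M: M0=0, M1=96/23, M2=-231/23, M3=0
seg 0: a=5, c=M0/2=0, d=(M1−M0)/(6·2)=8/23, b=Δ0−h0·(2M0+M1)/6=-133/46
seg 1: a=2, c=M1/2=48/23, d=(M2−M1)/(6·1)=-109/46, b=Δ1−h1·(2M1+M2)/6=59/46
seg 2: a=3, c=M2/2=-231/46, d=(M3−M2)/(6·1)=77/46, b=Δ2−h2·(2M2+M3)/6=-38/23
t_q=1/2 → seg 0, τ=1/2; S=5+-133/46·τ+0·τ²+8/23·τ³=331/92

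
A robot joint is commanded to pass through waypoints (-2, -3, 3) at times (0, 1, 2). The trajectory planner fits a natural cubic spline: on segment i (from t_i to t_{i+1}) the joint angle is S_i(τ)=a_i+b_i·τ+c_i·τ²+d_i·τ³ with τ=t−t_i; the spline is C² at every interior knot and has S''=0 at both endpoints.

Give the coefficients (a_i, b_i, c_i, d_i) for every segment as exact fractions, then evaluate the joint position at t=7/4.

  seg 0: a=-2 b=-11/4 c=0 d=7/4
  seg 1: a=-3 b=5/2 c=21/4 d=-7/4
S(7/4) = 279/256

Δ: Δ0=-1, Δ1=6
row 1: diag=4, rhs=42; c'=1/4, d'=21/2
back: M1=21/2
M: M0=0, M1=21/2, M2=0
seg 0: a=-2, c=M0/2=0, d=(M1−M0)/(6·1)=7/4, b=Δ0−h0·(2M0+M1)/6=-11/4
seg 1: a=-3, c=M1/2=21/4, d=(M2−M1)/(6·1)=-7/4, b=Δ1−h1·(2M1+M2)/6=5/2
t_q=7/4 → seg 1, τ=3/4; S=-3+5/2·τ+21/4·τ²+-7/4·τ³=279/256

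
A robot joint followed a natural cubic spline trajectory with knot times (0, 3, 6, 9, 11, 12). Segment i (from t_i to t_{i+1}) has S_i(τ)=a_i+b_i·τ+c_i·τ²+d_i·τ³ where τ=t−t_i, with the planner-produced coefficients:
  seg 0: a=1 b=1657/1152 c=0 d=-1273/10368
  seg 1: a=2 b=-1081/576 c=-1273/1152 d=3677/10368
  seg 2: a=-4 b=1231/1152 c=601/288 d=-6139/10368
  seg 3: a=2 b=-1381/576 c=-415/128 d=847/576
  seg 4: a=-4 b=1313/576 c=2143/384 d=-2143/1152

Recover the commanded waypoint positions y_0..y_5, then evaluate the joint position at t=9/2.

y_0 = S_0(0) = a_0 = 1
y_1 = S_1(0) = a_1 = 2
y_2 = S_2(0) = a_2 = -4
y_3 = S_3(0) = a_3 = 2
y_4 = S_4(0) = a_4 = -4
y_5 = S_4(1) = 2
t_q=9/2 is in segment 1 (τ=3/2); S_1(τ)=-2155/1024

y_0=1 y_1=2 y_2=-4 y_3=2 y_4=-4 y_5=2
S(9/2) = -2155/1024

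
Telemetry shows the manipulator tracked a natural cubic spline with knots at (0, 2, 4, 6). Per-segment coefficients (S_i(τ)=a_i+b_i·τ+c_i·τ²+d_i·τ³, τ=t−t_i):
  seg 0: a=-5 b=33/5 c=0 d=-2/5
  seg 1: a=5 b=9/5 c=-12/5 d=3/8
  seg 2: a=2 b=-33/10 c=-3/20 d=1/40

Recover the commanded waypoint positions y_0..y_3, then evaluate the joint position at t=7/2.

y_0=-5 y_1=5 y_2=2 y_3=-5
S(7/2) = 1141/320

y_0 = S_0(0) = a_0 = -5
y_1 = S_1(0) = a_1 = 5
y_2 = S_2(0) = a_2 = 2
y_3 = S_2(2) = -5
t_q=7/2 is in segment 1 (τ=3/2); S_1(τ)=1141/320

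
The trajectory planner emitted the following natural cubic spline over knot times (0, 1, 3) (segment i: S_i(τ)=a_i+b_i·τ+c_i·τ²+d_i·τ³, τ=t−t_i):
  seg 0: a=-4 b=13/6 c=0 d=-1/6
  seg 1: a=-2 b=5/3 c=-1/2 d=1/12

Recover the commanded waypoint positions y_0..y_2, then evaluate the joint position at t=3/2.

y_0 = S_0(0) = a_0 = -4
y_1 = S_1(0) = a_1 = -2
y_2 = S_1(2) = 0
t_q=3/2 is in segment 1 (τ=1/2); S_1(τ)=-41/32

y_0=-4 y_1=-2 y_2=0
S(3/2) = -41/32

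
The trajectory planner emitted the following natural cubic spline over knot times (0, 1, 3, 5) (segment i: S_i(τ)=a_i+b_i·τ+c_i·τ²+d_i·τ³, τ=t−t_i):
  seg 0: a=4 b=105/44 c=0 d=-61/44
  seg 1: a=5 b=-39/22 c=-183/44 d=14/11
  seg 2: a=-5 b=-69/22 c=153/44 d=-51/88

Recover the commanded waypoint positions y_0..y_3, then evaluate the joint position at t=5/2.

y_0=4 y_1=5 y_2=-5 y_3=-2
S(5/2) = -479/176

y_0 = S_0(0) = a_0 = 4
y_1 = S_1(0) = a_1 = 5
y_2 = S_2(0) = a_2 = -5
y_3 = S_2(2) = -2
t_q=5/2 is in segment 1 (τ=3/2); S_1(τ)=-479/176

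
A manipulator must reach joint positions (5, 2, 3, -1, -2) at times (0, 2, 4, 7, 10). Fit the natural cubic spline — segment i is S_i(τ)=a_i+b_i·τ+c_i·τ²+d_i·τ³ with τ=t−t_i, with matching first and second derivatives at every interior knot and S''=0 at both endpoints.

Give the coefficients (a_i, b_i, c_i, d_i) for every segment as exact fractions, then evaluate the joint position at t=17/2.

  seg 0: a=5 b=-451/210 c=0 d=17/105
  seg 1: a=2 b=-43/210 c=34/35 d=-13/42
  seg 2: a=3 b=-1/30 c=-31/35 d=19/126
  seg 3: a=-1 b=-134/105 c=33/70 d=-11/210
S(17/2) = -1137/560

Δ: Δ0=-3/2, Δ1=1/2, Δ2=-4/3, Δ3=-1/3
row 1: diag=8, rhs=12; c'=1/4, d'=3/2
row 2: denom=10−2·1/4=19/2; d'=(-11−2·3/2)/(19/2)=-28/19
row 3: denom=12−3·6/19=210/19; d'=(6−3·-28/19)/(210/19)=33/35
back: M3=33/35
back: M2=-28/19−6/19·33/35=-62/35
back: M1=3/2−1/4·-62/35=68/35
M: M0=0, M1=68/35, M2=-62/35, M3=33/35, M4=0
seg 0: a=5, c=M0/2=0, d=(M1−M0)/(6·2)=17/105, b=Δ0−h0·(2M0+M1)/6=-451/210
seg 1: a=2, c=M1/2=34/35, d=(M2−M1)/(6·2)=-13/42, b=Δ1−h1·(2M1+M2)/6=-43/210
seg 2: a=3, c=M2/2=-31/35, d=(M3−M2)/(6·3)=19/126, b=Δ2−h2·(2M2+M3)/6=-1/30
seg 3: a=-1, c=M3/2=33/70, d=(M4−M3)/(6·3)=-11/210, b=Δ3−h3·(2M3+M4)/6=-134/105
t_q=17/2 → seg 3, τ=3/2; S=-1+-134/105·τ+33/70·τ²+-11/210·τ³=-1137/560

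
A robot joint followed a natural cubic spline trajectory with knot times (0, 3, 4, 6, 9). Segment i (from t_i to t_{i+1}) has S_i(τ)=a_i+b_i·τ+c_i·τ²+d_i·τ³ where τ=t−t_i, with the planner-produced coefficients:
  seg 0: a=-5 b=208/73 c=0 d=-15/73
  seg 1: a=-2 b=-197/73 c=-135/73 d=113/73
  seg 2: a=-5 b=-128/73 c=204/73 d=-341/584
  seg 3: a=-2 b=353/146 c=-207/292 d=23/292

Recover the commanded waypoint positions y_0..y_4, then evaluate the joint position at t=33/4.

y_0=-5 y_1=-2 y_2=-5 y_3=-2 y_4=1
S(33/4) = 13987/18688

y_0 = S_0(0) = a_0 = -5
y_1 = S_1(0) = a_1 = -2
y_2 = S_2(0) = a_2 = -5
y_3 = S_3(0) = a_3 = -2
y_4 = S_3(3) = 1
t_q=33/4 is in segment 3 (τ=9/4); S_3(τ)=13987/18688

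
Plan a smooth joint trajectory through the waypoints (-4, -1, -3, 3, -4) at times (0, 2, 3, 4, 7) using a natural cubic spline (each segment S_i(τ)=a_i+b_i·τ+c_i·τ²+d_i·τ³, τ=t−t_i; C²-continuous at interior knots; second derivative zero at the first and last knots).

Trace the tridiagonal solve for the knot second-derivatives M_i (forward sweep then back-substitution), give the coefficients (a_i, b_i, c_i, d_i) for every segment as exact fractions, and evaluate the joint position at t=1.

Δ: Δ0=3/2, Δ1=-2, Δ2=6, Δ3=-7/3
row 1: diag=6, rhs=-21; c'=1/6, d'=-7/2
row 2: denom=4−1·1/6=23/6; d'=(48−1·-7/2)/(23/6)=309/23
row 3: denom=8−1·6/23=178/23; d'=(-50−1·309/23)/(178/23)=-1459/178
back: M3=-1459/178
back: M2=309/23−6/23·-1459/178=1386/89
back: M1=-7/2−1/6·1386/89=-1085/178
M: M0=0, M1=-1085/178, M2=1386/89, M3=-1459/178, M4=0
seg 0: a=-4, c=M0/2=0, d=(M1−M0)/(6·2)=-1085/2136, b=Δ0−h0·(2M0+M1)/6=943/267
seg 1: a=-1, c=M1/2=-1085/356, d=(M2−M1)/(6·1)=3857/1068, b=Δ1−h1·(2M1+M2)/6=-1369/534
seg 2: a=-3, c=M2/2=693/89, d=(M3−M2)/(6·1)=-4231/1068, b=Δ2−h2·(2M2+M3)/6=2323/1068
seg 3: a=3, c=M3/2=-1459/356, d=(M4−M3)/(6·3)=1459/3204, b=Δ3−h3·(2M3+M4)/6=3131/534
t_q=1 → seg 0, τ=1; S=-4+943/267·τ+0·τ²+-1085/2136·τ³=-695/712

  seg 0: a=-4 b=943/267 c=0 d=-1085/2136
  seg 1: a=-1 b=-1369/534 c=-1085/356 d=3857/1068
  seg 2: a=-3 b=2323/1068 c=693/89 d=-4231/1068
  seg 3: a=3 b=3131/534 c=-1459/356 d=1459/3204
S(1) = -695/712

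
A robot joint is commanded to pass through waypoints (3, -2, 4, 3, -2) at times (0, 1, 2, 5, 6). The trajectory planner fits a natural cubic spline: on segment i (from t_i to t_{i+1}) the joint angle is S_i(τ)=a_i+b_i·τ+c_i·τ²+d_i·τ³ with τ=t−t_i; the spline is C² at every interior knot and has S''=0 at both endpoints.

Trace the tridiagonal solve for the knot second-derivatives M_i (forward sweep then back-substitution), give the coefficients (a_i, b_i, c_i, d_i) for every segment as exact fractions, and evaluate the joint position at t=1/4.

  seg 0: a=3 b=-5105/636 c=0 d=1925/636
  seg 1: a=-2 b=335/318 c=1925/212 d=-2629/636
  seg 2: a=4 b=4333/636 c=-176/53 d=199/636
  seg 3: a=3 b=-1483/318 c=-107/212 d=107/636
S(1/4) = 14119/13568

Δ: Δ0=-5, Δ1=6, Δ2=-1/3, Δ3=-5
row 1: diag=4, rhs=66; c'=1/4, d'=33/2
row 2: denom=8−1·1/4=31/4; d'=(-38−1·33/2)/(31/4)=-218/31
row 3: denom=8−3·12/31=212/31; d'=(-28−3·-218/31)/(212/31)=-107/106
back: M3=-107/106
back: M2=-218/31−12/31·-107/106=-352/53
back: M1=33/2−1/4·-352/53=1925/106
M: M0=0, M1=1925/106, M2=-352/53, M3=-107/106, M4=0
seg 0: a=3, c=M0/2=0, d=(M1−M0)/(6·1)=1925/636, b=Δ0−h0·(2M0+M1)/6=-5105/636
seg 1: a=-2, c=M1/2=1925/212, d=(M2−M1)/(6·1)=-2629/636, b=Δ1−h1·(2M1+M2)/6=335/318
seg 2: a=4, c=M2/2=-176/53, d=(M3−M2)/(6·3)=199/636, b=Δ2−h2·(2M2+M3)/6=4333/636
seg 3: a=3, c=M3/2=-107/212, d=(M4−M3)/(6·1)=107/636, b=Δ3−h3·(2M3+M4)/6=-1483/318
t_q=1/4 → seg 0, τ=1/4; S=3+-5105/636·τ+0·τ²+1925/636·τ³=14119/13568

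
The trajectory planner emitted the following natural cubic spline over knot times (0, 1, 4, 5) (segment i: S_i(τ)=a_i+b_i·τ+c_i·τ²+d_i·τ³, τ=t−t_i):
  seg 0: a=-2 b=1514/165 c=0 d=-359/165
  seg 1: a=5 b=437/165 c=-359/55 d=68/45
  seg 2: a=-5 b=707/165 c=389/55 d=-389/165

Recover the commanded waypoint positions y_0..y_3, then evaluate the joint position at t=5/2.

y_0 = S_0(0) = a_0 = -2
y_1 = S_1(0) = a_1 = 5
y_2 = S_2(0) = a_2 = -5
y_3 = S_2(1) = 4
t_q=5/2 is in segment 1 (τ=3/2); S_1(τ)=-27/44

y_0=-2 y_1=5 y_2=-5 y_3=4
S(5/2) = -27/44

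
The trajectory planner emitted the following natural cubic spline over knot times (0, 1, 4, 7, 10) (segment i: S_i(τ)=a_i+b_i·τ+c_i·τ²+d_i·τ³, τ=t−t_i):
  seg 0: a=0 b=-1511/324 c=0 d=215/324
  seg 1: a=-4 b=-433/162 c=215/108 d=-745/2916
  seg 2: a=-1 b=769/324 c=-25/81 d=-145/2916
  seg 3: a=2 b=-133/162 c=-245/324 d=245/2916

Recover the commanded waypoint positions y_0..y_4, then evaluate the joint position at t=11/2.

y_0=0 y_1=-4 y_2=-1 y_3=2 y_4=-5
S(11/2) = 163/96

y_0 = S_0(0) = a_0 = 0
y_1 = S_1(0) = a_1 = -4
y_2 = S_2(0) = a_2 = -1
y_3 = S_3(0) = a_3 = 2
y_4 = S_3(3) = -5
t_q=11/2 is in segment 2 (τ=3/2); S_2(τ)=163/96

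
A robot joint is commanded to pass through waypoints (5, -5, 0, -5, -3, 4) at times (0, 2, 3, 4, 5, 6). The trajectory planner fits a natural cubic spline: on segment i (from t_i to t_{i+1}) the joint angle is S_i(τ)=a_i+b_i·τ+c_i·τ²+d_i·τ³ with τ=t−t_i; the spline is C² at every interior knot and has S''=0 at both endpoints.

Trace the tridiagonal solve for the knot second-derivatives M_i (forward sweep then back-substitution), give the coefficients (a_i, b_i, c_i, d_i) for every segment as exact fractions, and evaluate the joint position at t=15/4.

Δ: Δ0=-5, Δ1=5, Δ2=-5, Δ3=2, Δ4=7
row 1: diag=6, rhs=60; c'=1/6, d'=10
row 2: denom=4−1·1/6=23/6; d'=(-60−1·10)/(23/6)=-420/23
row 3: denom=4−1·6/23=86/23; d'=(42−1·-420/23)/(86/23)=693/43
row 4: denom=4−1·23/86=321/86; d'=(30−1·693/43)/(321/86)=398/107
back: M4=398/107
back: M3=693/43−23/86·398/107=1618/107
back: M2=-420/23−6/23·1618/107=-2376/107
back: M1=10−1/6·-2376/107=1466/107
M: M0=0, M1=1466/107, M2=-2376/107, M3=1618/107, M4=398/107, M5=0
seg 0: a=5, c=M0/2=0, d=(M1−M0)/(6·2)=733/642, b=Δ0−h0·(2M0+M1)/6=-3071/321
seg 1: a=-5, c=M1/2=733/107, d=(M2−M1)/(6·1)=-1921/321, b=Δ1−h1·(2M1+M2)/6=1327/321
seg 2: a=0, c=M2/2=-1188/107, d=(M3−M2)/(6·1)=1997/321, b=Δ2−h2·(2M2+M3)/6=-38/321
seg 3: a=-5, c=M3/2=809/107, d=(M4−M3)/(6·1)=-610/321, b=Δ3−h3·(2M3+M4)/6=-1175/321
seg 4: a=-3, c=M4/2=199/107, d=(M5−M4)/(6·1)=-199/321, b=Δ4−h4·(2M4+M5)/6=1849/321
t_q=15/4 → seg 2, τ=3/4; S=0+-38/321·τ+-1188/107·τ²+1997/321·τ³=-25403/6848

  seg 0: a=5 b=-3071/321 c=0 d=733/642
  seg 1: a=-5 b=1327/321 c=733/107 d=-1921/321
  seg 2: a=0 b=-38/321 c=-1188/107 d=1997/321
  seg 3: a=-5 b=-1175/321 c=809/107 d=-610/321
  seg 4: a=-3 b=1849/321 c=199/107 d=-199/321
S(15/4) = -25403/6848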